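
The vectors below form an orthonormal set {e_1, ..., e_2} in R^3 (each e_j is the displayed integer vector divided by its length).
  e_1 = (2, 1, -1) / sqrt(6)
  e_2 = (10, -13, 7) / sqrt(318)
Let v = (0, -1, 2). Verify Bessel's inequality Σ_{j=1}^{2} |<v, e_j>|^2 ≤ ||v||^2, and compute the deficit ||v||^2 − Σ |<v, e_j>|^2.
Σ |<v, e_j>|^2 = 201/53; ||v||^2 = 5; deficit = 64/53

Write each e_j = u_j / sqrt(<u_j, u_j>) where u_j is the displayed integer vector. Then <v, e_j> = <v, u_j> / sqrt(<u_j, u_j>), so |<v, e_j>|^2 = <v, u_j>^2 / <u_j, u_j>.
Coefficients: <v, e_1> = -3/sqrt(6), <v, e_2> = 27/sqrt(318).
Square and sum: Σ |<v, e_j>|^2 = 201/53.
Compute ||v||^2 = v·v = 5.
Deficit = 5 − 201/53 = 64/53 ≥ 0, confirming Bessel's inequality. (The deficit equals ||v − Σ <v,e_j> e_j||^2, the squared distance from v to span{e_j}.)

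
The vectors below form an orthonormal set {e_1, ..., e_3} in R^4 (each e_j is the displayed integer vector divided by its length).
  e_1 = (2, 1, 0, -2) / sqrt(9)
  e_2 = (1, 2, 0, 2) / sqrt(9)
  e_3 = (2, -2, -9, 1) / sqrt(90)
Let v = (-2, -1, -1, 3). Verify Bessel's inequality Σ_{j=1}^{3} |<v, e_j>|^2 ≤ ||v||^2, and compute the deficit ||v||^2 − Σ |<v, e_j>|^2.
Σ |<v, e_j>|^2 = 15; ||v||^2 = 15; deficit = 0

Write each e_j = u_j / sqrt(<u_j, u_j>) where u_j is the displayed integer vector. Then <v, e_j> = <v, u_j> / sqrt(<u_j, u_j>), so |<v, e_j>|^2 = <v, u_j>^2 / <u_j, u_j>.
Coefficients: <v, e_1> = -11/sqrt(9), <v, e_2> = 2/sqrt(9), <v, e_3> = 10/sqrt(90).
Square and sum: Σ |<v, e_j>|^2 = 15.
Compute ||v||^2 = v·v = 15.
Deficit = 15 − 15 = 0 ≥ 0, confirming Bessel's inequality. (The deficit equals ||v − Σ <v,e_j> e_j||^2, the squared distance from v to span{e_j}.)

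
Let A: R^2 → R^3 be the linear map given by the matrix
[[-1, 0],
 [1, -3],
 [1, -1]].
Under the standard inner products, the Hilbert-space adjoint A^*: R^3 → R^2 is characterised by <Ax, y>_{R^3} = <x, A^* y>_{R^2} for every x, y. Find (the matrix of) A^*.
A^* = A^T =
[[-1, 1, 1],
 [0, -3, -1]]

For real matrices with standard dot products, the defining identity <Ax, y> = <x, A^* y> gives (Ax)^T y = x^T (A^*) y, i.e. x^T A^T y = x^T (A^*) y. Since this holds for all x, y, we must have A^* = A^T. Therefore
A^* =
[[-1, 1, 1],
 [0, -3, -1]].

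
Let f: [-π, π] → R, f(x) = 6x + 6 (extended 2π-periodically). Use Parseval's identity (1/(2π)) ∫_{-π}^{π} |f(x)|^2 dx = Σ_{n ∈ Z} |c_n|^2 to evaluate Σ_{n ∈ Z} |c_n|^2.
Σ |c_n|^2 = 12π^2 + 36

Expand and integrate term by term over [-π, π]:
  ∫ (6x)^2 dx = 36·(2π^3/3); ∫ 2·6·(6)·x dx = 0 (odd integrand); ∫ 6^2 dx = 36·2π.
So (1/(2π)) ∫_{-π}^{π} (6x + 6)^2 dx = 36π^2/3 + 36 = 12π^2 + 36.
Parseval ⇒ Σ |c_n|^2 = 12π^2 + 36.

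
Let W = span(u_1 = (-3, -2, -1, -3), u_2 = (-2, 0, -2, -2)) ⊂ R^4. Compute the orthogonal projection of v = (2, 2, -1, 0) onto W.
proj_W(v) = (1, 2, -1, 1)

Set up U = [u_1 | ... | u_2] ∈ R^(4×2). The projector onto W = col(U) is P = U (U^T U)^(-1) U^T.
Compute U^T U =
  [23, 14]
  [14, 12],
and U^T v = (-9, -2).
Solve U^T U · c = U^T v for the coefficients: c = (-1, 1). The projection is proj_W(v) = U c.
Check: (v - proj_W(v)) · u_1 = 0  (should be 0).
Check: (v - proj_W(v)) · u_2 = 0  (should be 0).
Result: proj_W(v) = (1, 2, -1, 1).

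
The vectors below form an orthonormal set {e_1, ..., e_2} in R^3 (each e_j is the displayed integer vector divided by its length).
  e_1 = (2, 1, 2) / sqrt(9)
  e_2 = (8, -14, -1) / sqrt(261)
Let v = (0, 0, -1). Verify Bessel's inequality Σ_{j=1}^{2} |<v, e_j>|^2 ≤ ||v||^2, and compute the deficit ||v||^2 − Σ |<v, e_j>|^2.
Σ |<v, e_j>|^2 = 13/29; ||v||^2 = 1; deficit = 16/29

Write each e_j = u_j / sqrt(<u_j, u_j>) where u_j is the displayed integer vector. Then <v, e_j> = <v, u_j> / sqrt(<u_j, u_j>), so |<v, e_j>|^2 = <v, u_j>^2 / <u_j, u_j>.
Coefficients: <v, e_1> = -2/sqrt(9), <v, e_2> = 1/sqrt(261).
Square and sum: Σ |<v, e_j>|^2 = 13/29.
Compute ||v||^2 = v·v = 1.
Deficit = 1 − 13/29 = 16/29 ≥ 0, confirming Bessel's inequality. (The deficit equals ||v − Σ <v,e_j> e_j||^2, the squared distance from v to span{e_j}.)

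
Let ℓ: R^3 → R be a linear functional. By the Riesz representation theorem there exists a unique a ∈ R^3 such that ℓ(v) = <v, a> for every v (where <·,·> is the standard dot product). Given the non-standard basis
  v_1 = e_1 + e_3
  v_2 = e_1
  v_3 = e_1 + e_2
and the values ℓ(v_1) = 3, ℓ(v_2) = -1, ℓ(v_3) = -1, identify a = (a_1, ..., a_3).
a = (-1, 0, 4)

Write a = (a_1, ..., a_3) in the standard basis. For each basis vector v_i, ℓ(v_i) = <v_i, a> is a linear equation in the a_j's. Collect the n equations into a matrix system V a = ℓ, where row i of V is v_i (expressed in the standard basis). Since V is invertible (lower-triangular with 1s on the diagonal, up to permutation), solve by back-substitution:
  V =
[[1, 0, 1],
 [1, 0, 0],
 [1, 1, 0]]
  V a = (3, -1, -1)
Solving gives a = (-1, 0, 4).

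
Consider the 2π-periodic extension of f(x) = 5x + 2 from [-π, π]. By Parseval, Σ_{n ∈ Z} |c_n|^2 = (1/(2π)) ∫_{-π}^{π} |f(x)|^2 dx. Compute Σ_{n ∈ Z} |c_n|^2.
Σ |c_n|^2 = 25π^2/3 + 4

Expand and integrate term by term over [-π, π]:
  ∫ (5x)^2 dx = 25·(2π^3/3); ∫ 2·5·(2)·x dx = 0 (odd integrand); ∫ 2^2 dx = 4·2π.
So (1/(2π)) ∫_{-π}^{π} (5x + 2)^2 dx = 25π^2/3 + 4 = 25π^2/3 + 4.
Parseval ⇒ Σ |c_n|^2 = 25π^2/3 + 4.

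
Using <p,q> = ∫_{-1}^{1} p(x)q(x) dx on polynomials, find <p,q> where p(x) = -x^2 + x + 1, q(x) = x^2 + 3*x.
<p,q> = 34/15

Expand the product: p(x)·q(x) = -x^4 - 2*x^3 + 4*x^2 + 3*x.
∫_{-1}^{1} of each monomial x^k gives [2/(k+1) if k even, 0 if k odd]. Integrating term-by-term (or equivalently evaluating the antiderivative F(x) = -x^5/5 - x^4/2 + 4*x^3/3 + 3*x^2/2 at the endpoints):
  F(1) − F(−1) = 32/15 − (-2/15) = 34/15.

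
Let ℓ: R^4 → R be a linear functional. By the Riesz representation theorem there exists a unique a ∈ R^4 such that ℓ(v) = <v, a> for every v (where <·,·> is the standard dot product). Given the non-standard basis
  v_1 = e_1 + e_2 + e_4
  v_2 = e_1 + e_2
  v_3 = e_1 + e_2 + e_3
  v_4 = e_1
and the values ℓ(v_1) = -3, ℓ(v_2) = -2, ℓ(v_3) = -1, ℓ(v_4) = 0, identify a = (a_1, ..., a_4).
a = (0, -2, 1, -1)

Write a = (a_1, ..., a_4) in the standard basis. For each basis vector v_i, ℓ(v_i) = <v_i, a> is a linear equation in the a_j's. Collect the n equations into a matrix system V a = ℓ, where row i of V is v_i (expressed in the standard basis). Since V is invertible (lower-triangular with 1s on the diagonal, up to permutation), solve by back-substitution:
  V =
[[1, 1, 0, 1],
 [1, 1, 0, 0],
 [1, 1, 1, 0],
 [1, 0, 0, 0]]
  V a = (-3, -2, -1, 0)
Solving gives a = (0, -2, 1, -1).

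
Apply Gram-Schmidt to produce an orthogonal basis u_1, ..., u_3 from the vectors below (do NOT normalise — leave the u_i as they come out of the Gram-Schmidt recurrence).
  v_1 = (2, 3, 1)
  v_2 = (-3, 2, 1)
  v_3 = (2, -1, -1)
Orthogonal basis:
  u_1 = (2, 3, 1)
  u_2 = (-22/7, 25/14, 13/14)
  u_3 = (-2/65, 2/13, -2/5)

Apply the Gram-Schmidt recurrence
  u_1 = v_1
  u_i = v_i − Σ_{j<i} ((v_i · u_j) / (u_j · u_j)) · u_j.

Step by step this gives:
  u_1 = (2, 3, 1)
  u_2 = (-22/7, 25/14, 13/14)
  u_3 = (-2/65, 2/13, -2/5)

Orthogonality check:
  u_2 · u_1 = 0 (should be 0)
  u_3 · u_1 = 0 (should be 0)
  u_3 · u_2 = 0 (should be 0)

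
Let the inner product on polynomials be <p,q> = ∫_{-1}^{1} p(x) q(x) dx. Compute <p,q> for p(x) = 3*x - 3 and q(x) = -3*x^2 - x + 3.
<p,q> = -14

Expand the product: p(x)·q(x) = -9*x^3 + 6*x^2 + 12*x - 9.
∫_{-1}^{1} of each monomial x^k gives [2/(k+1) if k even, 0 if k odd]. Integrating term-by-term (or equivalently evaluating the antiderivative F(x) = -9*x^4/4 + 2*x^3 + 6*x^2 - 9*x at the endpoints):
  F(1) − F(−1) = -13/4 − (43/4) = -14.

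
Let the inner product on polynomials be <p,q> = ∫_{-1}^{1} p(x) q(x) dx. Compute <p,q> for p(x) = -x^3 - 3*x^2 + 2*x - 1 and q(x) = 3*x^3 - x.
<p,q> = 64/105

Expand the product: p(x)·q(x) = -3*x^6 - 9*x^5 + 7*x^4 - 2*x^2 + x.
∫_{-1}^{1} of each monomial x^k gives [2/(k+1) if k even, 0 if k odd]. Integrating term-by-term (or equivalently evaluating the antiderivative F(x) = -3*x^7/7 - 3*x^6/2 + 7*x^5/5 - 2*x^3/3 + x^2/2 at the endpoints):
  F(1) − F(−1) = -73/105 − (-137/105) = 64/105.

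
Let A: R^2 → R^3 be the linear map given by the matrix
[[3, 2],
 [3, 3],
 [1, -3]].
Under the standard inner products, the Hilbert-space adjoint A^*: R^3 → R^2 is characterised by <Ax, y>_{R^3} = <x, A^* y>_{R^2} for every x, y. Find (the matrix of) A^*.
A^* = A^T =
[[3, 3, 1],
 [2, 3, -3]]

For real matrices with standard dot products, the defining identity <Ax, y> = <x, A^* y> gives (Ax)^T y = x^T (A^*) y, i.e. x^T A^T y = x^T (A^*) y. Since this holds for all x, y, we must have A^* = A^T. Therefore
A^* =
[[3, 3, 1],
 [2, 3, -3]].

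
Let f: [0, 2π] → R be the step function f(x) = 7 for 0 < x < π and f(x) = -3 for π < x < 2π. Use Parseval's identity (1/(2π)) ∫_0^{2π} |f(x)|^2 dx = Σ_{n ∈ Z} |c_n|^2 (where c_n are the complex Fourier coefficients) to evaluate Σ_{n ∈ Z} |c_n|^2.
Σ |c_n|^2 = 29

Parseval equates the L^2 energy of f (normalised by 1/(2π)) with the ℓ^2 sum of its Fourier coefficients: (1/(2π)) ∫_0^{2π} |f|^2 = Σ |c_n|^2.
Compute the left side: (1/(2π)) [∫_0^π 7^2 dx + ∫_π^{2π} (-3)^2 dx] = (1/(2π)) · (49π + 9π) = (49 + 9)/2 = 29.
So Σ_{n ∈ Z} |c_n|^2 = 29.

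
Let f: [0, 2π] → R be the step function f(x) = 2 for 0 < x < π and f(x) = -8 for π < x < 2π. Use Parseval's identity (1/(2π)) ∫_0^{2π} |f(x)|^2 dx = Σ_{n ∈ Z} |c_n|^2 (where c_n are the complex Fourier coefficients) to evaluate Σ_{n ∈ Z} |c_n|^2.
Σ |c_n|^2 = 34

Parseval equates the L^2 energy of f (normalised by 1/(2π)) with the ℓ^2 sum of its Fourier coefficients: (1/(2π)) ∫_0^{2π} |f|^2 = Σ |c_n|^2.
Compute the left side: (1/(2π)) [∫_0^π 2^2 dx + ∫_π^{2π} (-8)^2 dx] = (1/(2π)) · (4π + 64π) = (4 + 64)/2 = 34.
So Σ_{n ∈ Z} |c_n|^2 = 34.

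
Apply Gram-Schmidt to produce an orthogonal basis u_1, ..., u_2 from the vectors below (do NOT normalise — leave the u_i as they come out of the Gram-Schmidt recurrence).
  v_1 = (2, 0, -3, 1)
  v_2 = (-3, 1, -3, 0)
Orthogonal basis:
  u_1 = (2, 0, -3, 1)
  u_2 = (-24/7, 1, -33/14, -3/14)

Apply the Gram-Schmidt recurrence
  u_1 = v_1
  u_i = v_i − Σ_{j<i} ((v_i · u_j) / (u_j · u_j)) · u_j.

Step by step this gives:
  u_1 = (2, 0, -3, 1)
  u_2 = (-24/7, 1, -33/14, -3/14)

Orthogonality check:
  u_2 · u_1 = 0 (should be 0)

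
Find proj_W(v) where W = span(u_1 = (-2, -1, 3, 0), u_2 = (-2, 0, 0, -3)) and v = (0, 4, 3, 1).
proj_W(v) = (-15/83, -77/166, 231/166, 93/83)

Set up U = [u_1 | ... | u_2] ∈ R^(4×2). The projector onto W = col(U) is P = U (U^T U)^(-1) U^T.
Compute U^T U =
  [14, 4]
  [4, 13],
and U^T v = (5, -3).
Solve U^T U · c = U^T v for the coefficients: c = (77/166, -31/83). The projection is proj_W(v) = U c.
Check: (v - proj_W(v)) · u_1 = 0  (should be 0).
Check: (v - proj_W(v)) · u_2 = 0  (should be 0).
Result: proj_W(v) = (-15/83, -77/166, 231/166, 93/83).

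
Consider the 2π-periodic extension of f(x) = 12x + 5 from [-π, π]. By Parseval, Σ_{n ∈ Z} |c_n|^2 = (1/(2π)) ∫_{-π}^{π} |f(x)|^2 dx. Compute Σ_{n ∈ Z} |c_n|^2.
Σ |c_n|^2 = 48π^2 + 25

Expand and integrate term by term over [-π, π]:
  ∫ (12x)^2 dx = 144·(2π^3/3); ∫ 2·12·(5)·x dx = 0 (odd integrand); ∫ 5^2 dx = 25·2π.
So (1/(2π)) ∫_{-π}^{π} (12x + 5)^2 dx = 144π^2/3 + 25 = 48π^2 + 25.
Parseval ⇒ Σ |c_n|^2 = 48π^2 + 25.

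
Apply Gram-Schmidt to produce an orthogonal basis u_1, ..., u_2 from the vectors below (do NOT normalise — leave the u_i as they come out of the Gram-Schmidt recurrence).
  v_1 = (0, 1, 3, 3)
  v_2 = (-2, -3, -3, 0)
Orthogonal basis:
  u_1 = (0, 1, 3, 3)
  u_2 = (-2, -45/19, -21/19, 36/19)

Apply the Gram-Schmidt recurrence
  u_1 = v_1
  u_i = v_i − Σ_{j<i} ((v_i · u_j) / (u_j · u_j)) · u_j.

Step by step this gives:
  u_1 = (0, 1, 3, 3)
  u_2 = (-2, -45/19, -21/19, 36/19)

Orthogonality check:
  u_2 · u_1 = 0 (should be 0)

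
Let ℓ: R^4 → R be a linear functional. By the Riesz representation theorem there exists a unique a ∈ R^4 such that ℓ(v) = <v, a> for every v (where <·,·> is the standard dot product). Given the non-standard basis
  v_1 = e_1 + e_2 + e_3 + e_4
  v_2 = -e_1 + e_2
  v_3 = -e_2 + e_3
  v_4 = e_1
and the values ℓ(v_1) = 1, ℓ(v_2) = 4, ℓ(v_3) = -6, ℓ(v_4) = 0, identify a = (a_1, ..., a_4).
a = (0, 4, -2, -1)

Write a = (a_1, ..., a_4) in the standard basis. For each basis vector v_i, ℓ(v_i) = <v_i, a> is a linear equation in the a_j's. Collect the n equations into a matrix system V a = ℓ, where row i of V is v_i (expressed in the standard basis). Since V is invertible (lower-triangular with 1s on the diagonal, up to permutation), solve by back-substitution:
  V =
[[1, 1, 1, 1],
 [-1, 1, 0, 0],
 [0, -1, 1, 0],
 [1, 0, 0, 0]]
  V a = (1, 4, -6, 0)
Solving gives a = (0, 4, -2, -1).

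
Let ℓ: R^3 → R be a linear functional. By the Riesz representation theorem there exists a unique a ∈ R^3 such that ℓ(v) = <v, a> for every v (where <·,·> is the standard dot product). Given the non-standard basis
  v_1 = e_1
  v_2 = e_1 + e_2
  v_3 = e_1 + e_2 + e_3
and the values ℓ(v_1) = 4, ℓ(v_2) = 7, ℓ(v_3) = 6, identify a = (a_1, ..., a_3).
a = (4, 3, -1)

Write a = (a_1, ..., a_3) in the standard basis. For each basis vector v_i, ℓ(v_i) = <v_i, a> is a linear equation in the a_j's. Collect the n equations into a matrix system V a = ℓ, where row i of V is v_i (expressed in the standard basis). Since V is invertible (lower-triangular with 1s on the diagonal, up to permutation), solve by back-substitution:
  V =
[[1, 0, 0],
 [1, 1, 0],
 [1, 1, 1]]
  V a = (4, 7, 6)
Solving gives a = (4, 3, -1).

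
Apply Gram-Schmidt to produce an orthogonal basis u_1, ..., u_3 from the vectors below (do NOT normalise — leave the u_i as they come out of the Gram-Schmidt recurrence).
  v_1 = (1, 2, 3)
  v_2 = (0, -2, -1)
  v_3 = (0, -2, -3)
Orthogonal basis:
  u_1 = (1, 2, 3)
  u_2 = (1/2, -1, 1/2)
  u_3 = (16/21, 4/21, -8/21)

Apply the Gram-Schmidt recurrence
  u_1 = v_1
  u_i = v_i − Σ_{j<i} ((v_i · u_j) / (u_j · u_j)) · u_j.

Step by step this gives:
  u_1 = (1, 2, 3)
  u_2 = (1/2, -1, 1/2)
  u_3 = (16/21, 4/21, -8/21)

Orthogonality check:
  u_2 · u_1 = 0 (should be 0)
  u_3 · u_1 = 0 (should be 0)
  u_3 · u_2 = 0 (should be 0)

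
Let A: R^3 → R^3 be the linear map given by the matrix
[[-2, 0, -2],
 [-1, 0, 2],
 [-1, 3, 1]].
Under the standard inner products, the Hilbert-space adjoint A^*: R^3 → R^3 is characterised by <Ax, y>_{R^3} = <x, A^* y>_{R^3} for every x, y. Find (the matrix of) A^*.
A^* = A^T =
[[-2, -1, -1],
 [0, 0, 3],
 [-2, 2, 1]]

For real matrices with standard dot products, the defining identity <Ax, y> = <x, A^* y> gives (Ax)^T y = x^T (A^*) y, i.e. x^T A^T y = x^T (A^*) y. Since this holds for all x, y, we must have A^* = A^T. Therefore
A^* =
[[-2, -1, -1],
 [0, 0, 3],
 [-2, 2, 1]].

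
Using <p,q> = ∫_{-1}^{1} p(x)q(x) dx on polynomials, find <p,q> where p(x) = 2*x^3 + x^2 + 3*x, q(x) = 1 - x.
<p,q> = -32/15

Expand the product: p(x)·q(x) = -2*x^4 + x^3 - 2*x^2 + 3*x.
∫_{-1}^{1} of each monomial x^k gives [2/(k+1) if k even, 0 if k odd]. Integrating term-by-term (or equivalently evaluating the antiderivative F(x) = -2*x^5/5 + x^4/4 - 2*x^3/3 + 3*x^2/2 at the endpoints):
  F(1) − F(−1) = 41/60 − (169/60) = -32/15.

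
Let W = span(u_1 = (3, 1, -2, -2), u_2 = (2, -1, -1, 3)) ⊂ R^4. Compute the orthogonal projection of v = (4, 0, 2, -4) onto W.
proj_W(v) = (490/269, 370/269, -368/269, -864/269)

Set up U = [u_1 | ... | u_2] ∈ R^(4×2). The projector onto W = col(U) is P = U (U^T U)^(-1) U^T.
Compute U^T U =
  [18, 1]
  [1, 15],
and U^T v = (16, -6).
Solve U^T U · c = U^T v for the coefficients: c = (246/269, -124/269). The projection is proj_W(v) = U c.
Check: (v - proj_W(v)) · u_1 = 0  (should be 0).
Check: (v - proj_W(v)) · u_2 = 0  (should be 0).
Result: proj_W(v) = (490/269, 370/269, -368/269, -864/269).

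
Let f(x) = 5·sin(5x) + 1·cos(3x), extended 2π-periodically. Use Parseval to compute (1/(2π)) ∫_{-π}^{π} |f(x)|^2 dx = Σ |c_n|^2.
Σ |c_n|^2 = 13

Expand |f|^2 and use orthogonality of {sin(nx), cos(mx)} on [-π, π]:
  ∫_{-π}^{π} sin(nx)^2 dx = π, ∫ cos(mx)^2 dx = π, and cross terms integrate to 0.
So ∫_{-π}^{π} f(x)^2 dx = 5^2 · π + 1^2 · π = (25 + 1)π.
Divide by 2π: (25 + 1)/2 = 13.
By Parseval, this equals Σ |c_n|^2.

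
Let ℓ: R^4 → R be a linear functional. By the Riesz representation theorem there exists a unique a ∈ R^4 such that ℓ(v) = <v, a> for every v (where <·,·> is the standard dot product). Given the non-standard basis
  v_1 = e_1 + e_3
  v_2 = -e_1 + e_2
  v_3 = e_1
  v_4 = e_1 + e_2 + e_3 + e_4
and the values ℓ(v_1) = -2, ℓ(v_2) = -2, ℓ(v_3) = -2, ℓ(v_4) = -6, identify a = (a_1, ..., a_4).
a = (-2, -4, 0, 0)

Write a = (a_1, ..., a_4) in the standard basis. For each basis vector v_i, ℓ(v_i) = <v_i, a> is a linear equation in the a_j's. Collect the n equations into a matrix system V a = ℓ, where row i of V is v_i (expressed in the standard basis). Since V is invertible (lower-triangular with 1s on the diagonal, up to permutation), solve by back-substitution:
  V =
[[1, 0, 1, 0],
 [-1, 1, 0, 0],
 [1, 0, 0, 0],
 [1, 1, 1, 1]]
  V a = (-2, -2, -2, -6)
Solving gives a = (-2, -4, 0, 0).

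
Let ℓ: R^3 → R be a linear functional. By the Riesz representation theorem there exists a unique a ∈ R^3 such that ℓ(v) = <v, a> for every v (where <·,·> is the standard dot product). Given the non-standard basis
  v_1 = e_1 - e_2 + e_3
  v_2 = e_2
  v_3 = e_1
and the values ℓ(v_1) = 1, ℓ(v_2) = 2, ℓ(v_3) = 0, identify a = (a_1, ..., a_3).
a = (0, 2, 3)

Write a = (a_1, ..., a_3) in the standard basis. For each basis vector v_i, ℓ(v_i) = <v_i, a> is a linear equation in the a_j's. Collect the n equations into a matrix system V a = ℓ, where row i of V is v_i (expressed in the standard basis). Since V is invertible (lower-triangular with 1s on the diagonal, up to permutation), solve by back-substitution:
  V =
[[1, -1, 1],
 [0, 1, 0],
 [1, 0, 0]]
  V a = (1, 2, 0)
Solving gives a = (0, 2, 3).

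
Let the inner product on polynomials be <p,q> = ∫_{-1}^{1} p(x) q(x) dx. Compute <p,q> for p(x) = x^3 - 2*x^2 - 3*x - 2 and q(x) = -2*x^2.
<p,q> = 64/15

Expand the product: p(x)·q(x) = -2*x^5 + 4*x^4 + 6*x^3 + 4*x^2.
∫_{-1}^{1} of each monomial x^k gives [2/(k+1) if k even, 0 if k odd]. Integrating term-by-term (or equivalently evaluating the antiderivative F(x) = -x^6/3 + 4*x^5/5 + 3*x^4/2 + 4*x^3/3 at the endpoints):
  F(1) − F(−1) = 33/10 − (-29/30) = 64/15.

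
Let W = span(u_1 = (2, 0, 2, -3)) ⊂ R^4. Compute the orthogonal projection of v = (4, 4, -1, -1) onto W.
proj_W(v) = (18/17, 0, 18/17, -27/17)

Set up U = [u_1 | ... | u_1] ∈ R^(4×1). The projector onto W = col(U) is P = U (U^T U)^(-1) U^T.
Compute U^T U =
  [17],
and U^T v = (9).
Solve U^T U · c = U^T v for the coefficients: c = (9/17). The projection is proj_W(v) = U c.
Check: (v - proj_W(v)) · u_1 = 0  (should be 0).
Result: proj_W(v) = (18/17, 0, 18/17, -27/17).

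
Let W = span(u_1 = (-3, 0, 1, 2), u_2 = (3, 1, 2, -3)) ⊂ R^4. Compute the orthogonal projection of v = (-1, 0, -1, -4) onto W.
proj_W(v) = (67/51, 20/153, -7/153, -154/153)

Set up U = [u_1 | ... | u_2] ∈ R^(4×2). The projector onto W = col(U) is P = U (U^T U)^(-1) U^T.
Compute U^T U =
  [14, -13]
  [-13, 23],
and U^T v = (-6, 7).
Solve U^T U · c = U^T v for the coefficients: c = (-47/153, 20/153). The projection is proj_W(v) = U c.
Check: (v - proj_W(v)) · u_1 = 0  (should be 0).
Check: (v - proj_W(v)) · u_2 = 0  (should be 0).
Result: proj_W(v) = (67/51, 20/153, -7/153, -154/153).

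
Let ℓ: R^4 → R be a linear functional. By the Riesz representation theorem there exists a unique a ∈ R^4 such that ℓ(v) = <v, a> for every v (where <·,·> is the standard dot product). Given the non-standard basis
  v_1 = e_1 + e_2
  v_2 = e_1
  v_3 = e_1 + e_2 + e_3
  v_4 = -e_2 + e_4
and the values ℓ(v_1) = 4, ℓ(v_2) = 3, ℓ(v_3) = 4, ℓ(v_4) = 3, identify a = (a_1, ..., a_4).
a = (3, 1, 0, 4)

Write a = (a_1, ..., a_4) in the standard basis. For each basis vector v_i, ℓ(v_i) = <v_i, a> is a linear equation in the a_j's. Collect the n equations into a matrix system V a = ℓ, where row i of V is v_i (expressed in the standard basis). Since V is invertible (lower-triangular with 1s on the diagonal, up to permutation), solve by back-substitution:
  V =
[[1, 1, 0, 0],
 [1, 0, 0, 0],
 [1, 1, 1, 0],
 [0, -1, 0, 1]]
  V a = (4, 3, 4, 3)
Solving gives a = (3, 1, 0, 4).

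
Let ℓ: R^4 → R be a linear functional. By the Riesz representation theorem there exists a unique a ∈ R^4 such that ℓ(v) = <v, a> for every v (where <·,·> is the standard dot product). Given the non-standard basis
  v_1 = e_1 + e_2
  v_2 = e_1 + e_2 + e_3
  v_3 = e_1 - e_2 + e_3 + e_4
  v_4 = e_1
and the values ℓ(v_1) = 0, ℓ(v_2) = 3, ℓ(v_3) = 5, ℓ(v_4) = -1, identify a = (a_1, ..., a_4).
a = (-1, 1, 3, 4)

Write a = (a_1, ..., a_4) in the standard basis. For each basis vector v_i, ℓ(v_i) = <v_i, a> is a linear equation in the a_j's. Collect the n equations into a matrix system V a = ℓ, where row i of V is v_i (expressed in the standard basis). Since V is invertible (lower-triangular with 1s on the diagonal, up to permutation), solve by back-substitution:
  V =
[[1, 1, 0, 0],
 [1, 1, 1, 0],
 [1, -1, 1, 1],
 [1, 0, 0, 0]]
  V a = (0, 3, 5, -1)
Solving gives a = (-1, 1, 3, 4).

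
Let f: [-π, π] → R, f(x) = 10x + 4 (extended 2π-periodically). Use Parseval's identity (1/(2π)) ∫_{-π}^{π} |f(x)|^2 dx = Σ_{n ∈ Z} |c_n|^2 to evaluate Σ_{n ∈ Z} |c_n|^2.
Σ |c_n|^2 = 100π^2/3 + 16

Expand and integrate term by term over [-π, π]:
  ∫ (10x)^2 dx = 100·(2π^3/3); ∫ 2·10·(4)·x dx = 0 (odd integrand); ∫ 4^2 dx = 16·2π.
So (1/(2π)) ∫_{-π}^{π} (10x + 4)^2 dx = 100π^2/3 + 16 = 100π^2/3 + 16.
Parseval ⇒ Σ |c_n|^2 = 100π^2/3 + 16.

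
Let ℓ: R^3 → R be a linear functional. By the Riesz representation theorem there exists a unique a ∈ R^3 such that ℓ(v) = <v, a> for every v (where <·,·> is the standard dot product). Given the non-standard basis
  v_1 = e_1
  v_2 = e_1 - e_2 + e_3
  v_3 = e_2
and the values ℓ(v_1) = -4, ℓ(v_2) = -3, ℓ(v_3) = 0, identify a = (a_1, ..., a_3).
a = (-4, 0, 1)

Write a = (a_1, ..., a_3) in the standard basis. For each basis vector v_i, ℓ(v_i) = <v_i, a> is a linear equation in the a_j's. Collect the n equations into a matrix system V a = ℓ, where row i of V is v_i (expressed in the standard basis). Since V is invertible (lower-triangular with 1s on the diagonal, up to permutation), solve by back-substitution:
  V =
[[1, 0, 0],
 [1, -1, 1],
 [0, 1, 0]]
  V a = (-4, -3, 0)
Solving gives a = (-4, 0, 1).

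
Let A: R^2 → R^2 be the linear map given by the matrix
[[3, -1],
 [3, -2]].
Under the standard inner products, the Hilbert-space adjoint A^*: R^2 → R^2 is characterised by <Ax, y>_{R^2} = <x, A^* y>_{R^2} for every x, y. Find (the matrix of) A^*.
A^* = A^T =
[[3, 3],
 [-1, -2]]

For real matrices with standard dot products, the defining identity <Ax, y> = <x, A^* y> gives (Ax)^T y = x^T (A^*) y, i.e. x^T A^T y = x^T (A^*) y. Since this holds for all x, y, we must have A^* = A^T. Therefore
A^* =
[[3, 3],
 [-1, -2]].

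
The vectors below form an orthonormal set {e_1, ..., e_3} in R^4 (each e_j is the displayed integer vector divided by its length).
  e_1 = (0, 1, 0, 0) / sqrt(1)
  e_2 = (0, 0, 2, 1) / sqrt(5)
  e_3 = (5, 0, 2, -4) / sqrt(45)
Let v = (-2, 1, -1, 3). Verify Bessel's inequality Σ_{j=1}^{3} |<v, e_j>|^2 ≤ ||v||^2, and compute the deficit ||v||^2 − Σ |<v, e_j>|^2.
Σ |<v, e_j>|^2 = 14; ||v||^2 = 15; deficit = 1

Write each e_j = u_j / sqrt(<u_j, u_j>) where u_j is the displayed integer vector. Then <v, e_j> = <v, u_j> / sqrt(<u_j, u_j>), so |<v, e_j>|^2 = <v, u_j>^2 / <u_j, u_j>.
Coefficients: <v, e_1> = 1/sqrt(1), <v, e_2> = 1/sqrt(5), <v, e_3> = -24/sqrt(45).
Square and sum: Σ |<v, e_j>|^2 = 14.
Compute ||v||^2 = v·v = 15.
Deficit = 15 − 14 = 1 ≥ 0, confirming Bessel's inequality. (The deficit equals ||v − Σ <v,e_j> e_j||^2, the squared distance from v to span{e_j}.)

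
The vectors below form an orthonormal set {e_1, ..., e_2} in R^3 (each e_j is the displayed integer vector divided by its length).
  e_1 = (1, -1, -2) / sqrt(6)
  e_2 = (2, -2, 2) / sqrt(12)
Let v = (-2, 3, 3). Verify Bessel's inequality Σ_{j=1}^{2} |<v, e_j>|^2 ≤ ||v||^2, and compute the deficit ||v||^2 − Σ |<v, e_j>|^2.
Σ |<v, e_j>|^2 = 43/2; ||v||^2 = 22; deficit = 1/2

Write each e_j = u_j / sqrt(<u_j, u_j>) where u_j is the displayed integer vector. Then <v, e_j> = <v, u_j> / sqrt(<u_j, u_j>), so |<v, e_j>|^2 = <v, u_j>^2 / <u_j, u_j>.
Coefficients: <v, e_1> = -11/sqrt(6), <v, e_2> = -4/sqrt(12).
Square and sum: Σ |<v, e_j>|^2 = 43/2.
Compute ||v||^2 = v·v = 22.
Deficit = 22 − 43/2 = 1/2 ≥ 0, confirming Bessel's inequality. (The deficit equals ||v − Σ <v,e_j> e_j||^2, the squared distance from v to span{e_j}.)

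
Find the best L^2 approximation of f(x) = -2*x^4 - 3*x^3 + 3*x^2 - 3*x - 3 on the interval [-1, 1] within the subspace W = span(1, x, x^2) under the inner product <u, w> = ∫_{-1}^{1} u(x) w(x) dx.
g(x) = 9*x^2/7 - 24*x/5 - 99/35

The best approximation g ∈ W is the orthogonal projection of f onto W. Writing g = a_0 + a_1 x + a_2 x^2, the coefficients solve the normal equations G · a = b where
  G_{ij} = <φ_i, φ_j> and b_i = <f, φ_i>, with φ_0 = 1, φ_1 = x, φ_2 = x^2.
G =
  [2, 0, 2/3]
  [0, 2/3, 0]
  [2/3, 0, 2/5],
b = (-24/5, -16/5, -48/35).
Solving gives a_0 = -99/35, a_1 = -24/5, a_2 = 9/7, so
  g(x) = 9*x^2/7 - 24*x/5 - 99/35.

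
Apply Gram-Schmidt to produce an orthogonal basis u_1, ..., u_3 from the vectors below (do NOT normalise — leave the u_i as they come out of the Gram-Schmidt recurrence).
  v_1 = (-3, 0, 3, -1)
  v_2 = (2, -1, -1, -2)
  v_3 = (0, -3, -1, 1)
Orthogonal basis:
  u_1 = (-3, 0, 3, -1)
  u_2 = (17/19, -1, 2/19, -45/19)
  u_3 = (-98/141, -413/141, -53/141, 45/47)

Apply the Gram-Schmidt recurrence
  u_1 = v_1
  u_i = v_i − Σ_{j<i} ((v_i · u_j) / (u_j · u_j)) · u_j.

Step by step this gives:
  u_1 = (-3, 0, 3, -1)
  u_2 = (17/19, -1, 2/19, -45/19)
  u_3 = (-98/141, -413/141, -53/141, 45/47)

Orthogonality check:
  u_2 · u_1 = 0 (should be 0)
  u_3 · u_1 = 0 (should be 0)
  u_3 · u_2 = 0 (should be 0)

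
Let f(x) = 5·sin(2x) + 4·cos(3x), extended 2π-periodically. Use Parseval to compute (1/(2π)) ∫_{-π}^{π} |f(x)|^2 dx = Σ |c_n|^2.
Σ |c_n|^2 = 41/2

Expand |f|^2 and use orthogonality of {sin(nx), cos(mx)} on [-π, π]:
  ∫_{-π}^{π} sin(nx)^2 dx = π, ∫ cos(mx)^2 dx = π, and cross terms integrate to 0.
So ∫_{-π}^{π} f(x)^2 dx = 5^2 · π + 4^2 · π = (25 + 16)π.
Divide by 2π: (25 + 16)/2 = 41/2.
By Parseval, this equals Σ |c_n|^2.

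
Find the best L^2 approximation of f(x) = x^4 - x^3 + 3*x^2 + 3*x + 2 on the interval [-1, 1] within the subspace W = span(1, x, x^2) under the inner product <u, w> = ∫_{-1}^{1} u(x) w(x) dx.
g(x) = 27*x^2/7 + 12*x/5 + 67/35

The best approximation g ∈ W is the orthogonal projection of f onto W. Writing g = a_0 + a_1 x + a_2 x^2, the coefficients solve the normal equations G · a = b where
  G_{ij} = <φ_i, φ_j> and b_i = <f, φ_i>, with φ_0 = 1, φ_1 = x, φ_2 = x^2.
G =
  [2, 0, 2/3]
  [0, 2/3, 0]
  [2/3, 0, 2/5],
b = (32/5, 8/5, 296/105).
Solving gives a_0 = 67/35, a_1 = 12/5, a_2 = 27/7, so
  g(x) = 27*x^2/7 + 12*x/5 + 67/35.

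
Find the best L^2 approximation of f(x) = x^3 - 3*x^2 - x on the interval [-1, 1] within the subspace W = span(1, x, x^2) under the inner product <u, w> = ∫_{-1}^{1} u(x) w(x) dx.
g(x) = -3*x^2 - 2*x/5

The best approximation g ∈ W is the orthogonal projection of f onto W. Writing g = a_0 + a_1 x + a_2 x^2, the coefficients solve the normal equations G · a = b where
  G_{ij} = <φ_i, φ_j> and b_i = <f, φ_i>, with φ_0 = 1, φ_1 = x, φ_2 = x^2.
G =
  [2, 0, 2/3]
  [0, 2/3, 0]
  [2/3, 0, 2/5],
b = (-2, -4/15, -6/5).
Solving gives a_0 = 0, a_1 = -2/5, a_2 = -3, so
  g(x) = -3*x^2 - 2*x/5.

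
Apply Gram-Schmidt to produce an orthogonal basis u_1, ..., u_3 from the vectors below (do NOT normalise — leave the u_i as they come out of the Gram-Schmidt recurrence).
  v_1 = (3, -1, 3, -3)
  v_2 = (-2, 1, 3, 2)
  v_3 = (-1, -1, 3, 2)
Orthogonal basis:
  u_1 = (3, -1, 3, -3)
  u_2 = (-11/7, 6/7, 24/7, 11/7)
  u_3 = (41/244, -405/244, 27/244, 203/244)

Apply the Gram-Schmidt recurrence
  u_1 = v_1
  u_i = v_i − Σ_{j<i} ((v_i · u_j) / (u_j · u_j)) · u_j.

Step by step this gives:
  u_1 = (3, -1, 3, -3)
  u_2 = (-11/7, 6/7, 24/7, 11/7)
  u_3 = (41/244, -405/244, 27/244, 203/244)

Orthogonality check:
  u_2 · u_1 = 0 (should be 0)
  u_3 · u_1 = 0 (should be 0)
  u_3 · u_2 = 0 (should be 0)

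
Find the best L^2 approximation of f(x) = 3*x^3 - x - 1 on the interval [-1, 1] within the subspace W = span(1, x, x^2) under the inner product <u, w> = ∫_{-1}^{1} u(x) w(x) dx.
g(x) = 4*x/5 - 1

The best approximation g ∈ W is the orthogonal projection of f onto W. Writing g = a_0 + a_1 x + a_2 x^2, the coefficients solve the normal equations G · a = b where
  G_{ij} = <φ_i, φ_j> and b_i = <f, φ_i>, with φ_0 = 1, φ_1 = x, φ_2 = x^2.
G =
  [2, 0, 2/3]
  [0, 2/3, 0]
  [2/3, 0, 2/5],
b = (-2, 8/15, -2/3).
Solving gives a_0 = -1, a_1 = 4/5, a_2 = 0, so
  g(x) = 4*x/5 - 1.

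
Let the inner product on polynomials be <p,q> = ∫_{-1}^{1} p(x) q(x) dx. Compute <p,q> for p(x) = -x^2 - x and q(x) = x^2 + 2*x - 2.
<p,q> = -2/5

Expand the product: p(x)·q(x) = -x^4 - 3*x^3 + 2*x.
∫_{-1}^{1} of each monomial x^k gives [2/(k+1) if k even, 0 if k odd]. Integrating term-by-term (or equivalently evaluating the antiderivative F(x) = -x^5/5 - 3*x^4/4 + x^2 at the endpoints):
  F(1) − F(−1) = 1/20 − (9/20) = -2/5.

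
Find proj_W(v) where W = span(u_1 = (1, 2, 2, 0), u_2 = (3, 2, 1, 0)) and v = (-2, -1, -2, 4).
proj_W(v) = (-76/45, -16/9, -62/45, 0)

Set up U = [u_1 | ... | u_2] ∈ R^(4×2). The projector onto W = col(U) is P = U (U^T U)^(-1) U^T.
Compute U^T U =
  [9, 9]
  [9, 14],
and U^T v = (-8, -10).
Solve U^T U · c = U^T v for the coefficients: c = (-22/45, -2/5). The projection is proj_W(v) = U c.
Check: (v - proj_W(v)) · u_1 = 0  (should be 0).
Check: (v - proj_W(v)) · u_2 = 0  (should be 0).
Result: proj_W(v) = (-76/45, -16/9, -62/45, 0).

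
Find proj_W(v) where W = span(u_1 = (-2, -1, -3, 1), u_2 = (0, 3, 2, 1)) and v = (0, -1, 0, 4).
proj_W(v) = (-78/73, 87/146, -62/73, 133/146)

Set up U = [u_1 | ... | u_2] ∈ R^(4×2). The projector onto W = col(U) is P = U (U^T U)^(-1) U^T.
Compute U^T U =
  [15, -8]
  [-8, 14],
and U^T v = (5, 1).
Solve U^T U · c = U^T v for the coefficients: c = (39/73, 55/146). The projection is proj_W(v) = U c.
Check: (v - proj_W(v)) · u_1 = 0  (should be 0).
Check: (v - proj_W(v)) · u_2 = 0  (should be 0).
Result: proj_W(v) = (-78/73, 87/146, -62/73, 133/146).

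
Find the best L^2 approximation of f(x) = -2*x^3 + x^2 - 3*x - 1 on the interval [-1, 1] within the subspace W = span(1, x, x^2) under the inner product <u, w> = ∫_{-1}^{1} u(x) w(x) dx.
g(x) = x^2 - 21*x/5 - 1

The best approximation g ∈ W is the orthogonal projection of f onto W. Writing g = a_0 + a_1 x + a_2 x^2, the coefficients solve the normal equations G · a = b where
  G_{ij} = <φ_i, φ_j> and b_i = <f, φ_i>, with φ_0 = 1, φ_1 = x, φ_2 = x^2.
G =
  [2, 0, 2/3]
  [0, 2/3, 0]
  [2/3, 0, 2/5],
b = (-4/3, -14/5, -4/15).
Solving gives a_0 = -1, a_1 = -21/5, a_2 = 1, so
  g(x) = x^2 - 21*x/5 - 1.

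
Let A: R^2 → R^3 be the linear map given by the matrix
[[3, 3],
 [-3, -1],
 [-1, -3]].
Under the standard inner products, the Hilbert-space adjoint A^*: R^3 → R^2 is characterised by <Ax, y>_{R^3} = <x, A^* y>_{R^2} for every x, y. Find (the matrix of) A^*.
A^* = A^T =
[[3, -3, -1],
 [3, -1, -3]]

For real matrices with standard dot products, the defining identity <Ax, y> = <x, A^* y> gives (Ax)^T y = x^T (A^*) y, i.e. x^T A^T y = x^T (A^*) y. Since this holds for all x, y, we must have A^* = A^T. Therefore
A^* =
[[3, -3, -1],
 [3, -1, -3]].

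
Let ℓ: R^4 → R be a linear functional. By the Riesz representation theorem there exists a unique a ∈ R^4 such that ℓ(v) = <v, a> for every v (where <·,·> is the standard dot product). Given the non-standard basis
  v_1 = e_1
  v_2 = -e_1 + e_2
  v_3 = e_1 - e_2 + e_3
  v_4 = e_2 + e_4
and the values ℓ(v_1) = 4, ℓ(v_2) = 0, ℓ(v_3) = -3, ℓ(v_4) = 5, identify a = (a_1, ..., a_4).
a = (4, 4, -3, 1)

Write a = (a_1, ..., a_4) in the standard basis. For each basis vector v_i, ℓ(v_i) = <v_i, a> is a linear equation in the a_j's. Collect the n equations into a matrix system V a = ℓ, where row i of V is v_i (expressed in the standard basis). Since V is invertible (lower-triangular with 1s on the diagonal, up to permutation), solve by back-substitution:
  V =
[[1, 0, 0, 0],
 [-1, 1, 0, 0],
 [1, -1, 1, 0],
 [0, 1, 0, 1]]
  V a = (4, 0, -3, 5)
Solving gives a = (4, 4, -3, 1).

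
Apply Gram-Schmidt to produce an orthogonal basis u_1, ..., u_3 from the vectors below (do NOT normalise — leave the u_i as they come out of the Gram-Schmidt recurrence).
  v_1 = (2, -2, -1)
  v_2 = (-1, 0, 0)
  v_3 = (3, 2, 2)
Orthogonal basis:
  u_1 = (2, -2, -1)
  u_2 = (-5/9, -4/9, -2/9)
  u_3 = (0, -2/5, 4/5)

Apply the Gram-Schmidt recurrence
  u_1 = v_1
  u_i = v_i − Σ_{j<i} ((v_i · u_j) / (u_j · u_j)) · u_j.

Step by step this gives:
  u_1 = (2, -2, -1)
  u_2 = (-5/9, -4/9, -2/9)
  u_3 = (0, -2/5, 4/5)

Orthogonality check:
  u_2 · u_1 = 0 (should be 0)
  u_3 · u_1 = 0 (should be 0)
  u_3 · u_2 = 0 (should be 0)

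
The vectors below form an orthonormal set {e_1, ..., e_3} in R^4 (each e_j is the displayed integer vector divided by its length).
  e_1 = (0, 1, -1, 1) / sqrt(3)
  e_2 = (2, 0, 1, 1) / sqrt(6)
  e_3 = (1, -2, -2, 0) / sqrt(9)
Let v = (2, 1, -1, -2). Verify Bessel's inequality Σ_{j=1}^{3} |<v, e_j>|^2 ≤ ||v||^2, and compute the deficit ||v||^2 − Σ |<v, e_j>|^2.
Σ |<v, e_j>|^2 = 11/18; ||v||^2 = 10; deficit = 169/18

Write each e_j = u_j / sqrt(<u_j, u_j>) where u_j is the displayed integer vector. Then <v, e_j> = <v, u_j> / sqrt(<u_j, u_j>), so |<v, e_j>|^2 = <v, u_j>^2 / <u_j, u_j>.
Coefficients: <v, e_1> = 0/sqrt(3), <v, e_2> = 1/sqrt(6), <v, e_3> = 2/sqrt(9).
Square and sum: Σ |<v, e_j>|^2 = 11/18.
Compute ||v||^2 = v·v = 10.
Deficit = 10 − 11/18 = 169/18 ≥ 0, confirming Bessel's inequality. (The deficit equals ||v − Σ <v,e_j> e_j||^2, the squared distance from v to span{e_j}.)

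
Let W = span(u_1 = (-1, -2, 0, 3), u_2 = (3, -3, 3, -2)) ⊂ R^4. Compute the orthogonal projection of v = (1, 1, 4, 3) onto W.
proj_W(v) = (6/25, -42/25, 18/25, 24/25)

Set up U = [u_1 | ... | u_2] ∈ R^(4×2). The projector onto W = col(U) is P = U (U^T U)^(-1) U^T.
Compute U^T U =
  [14, -3]
  [-3, 31],
and U^T v = (6, 6).
Solve U^T U · c = U^T v for the coefficients: c = (12/25, 6/25). The projection is proj_W(v) = U c.
Check: (v - proj_W(v)) · u_1 = 0  (should be 0).
Check: (v - proj_W(v)) · u_2 = 0  (should be 0).
Result: proj_W(v) = (6/25, -42/25, 18/25, 24/25).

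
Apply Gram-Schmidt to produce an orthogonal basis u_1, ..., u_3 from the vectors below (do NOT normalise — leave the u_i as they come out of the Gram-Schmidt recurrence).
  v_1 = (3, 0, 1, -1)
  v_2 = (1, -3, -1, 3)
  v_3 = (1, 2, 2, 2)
Orthogonal basis:
  u_1 = (3, 0, 1, -1)
  u_2 = (14/11, -3, -10/11, 32/11)
  u_3 = (50/219, 138/73, 371/219, 521/219)

Apply the Gram-Schmidt recurrence
  u_1 = v_1
  u_i = v_i − Σ_{j<i} ((v_i · u_j) / (u_j · u_j)) · u_j.

Step by step this gives:
  u_1 = (3, 0, 1, -1)
  u_2 = (14/11, -3, -10/11, 32/11)
  u_3 = (50/219, 138/73, 371/219, 521/219)

Orthogonality check:
  u_2 · u_1 = 0 (should be 0)
  u_3 · u_1 = 0 (should be 0)
  u_3 · u_2 = 0 (should be 0)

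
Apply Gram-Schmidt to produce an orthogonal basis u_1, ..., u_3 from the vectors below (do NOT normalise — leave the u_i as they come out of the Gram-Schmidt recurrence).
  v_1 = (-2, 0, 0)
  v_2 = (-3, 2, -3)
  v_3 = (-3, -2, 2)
Orthogonal basis:
  u_1 = (-2, 0, 0)
  u_2 = (0, 2, -3)
  u_3 = (0, -6/13, -4/13)

Apply the Gram-Schmidt recurrence
  u_1 = v_1
  u_i = v_i − Σ_{j<i} ((v_i · u_j) / (u_j · u_j)) · u_j.

Step by step this gives:
  u_1 = (-2, 0, 0)
  u_2 = (0, 2, -3)
  u_3 = (0, -6/13, -4/13)

Orthogonality check:
  u_2 · u_1 = 0 (should be 0)
  u_3 · u_1 = 0 (should be 0)
  u_3 · u_2 = 0 (should be 0)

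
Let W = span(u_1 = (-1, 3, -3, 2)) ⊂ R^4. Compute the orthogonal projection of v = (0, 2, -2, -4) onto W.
proj_W(v) = (-4/23, 12/23, -12/23, 8/23)

Set up U = [u_1 | ... | u_1] ∈ R^(4×1). The projector onto W = col(U) is P = U (U^T U)^(-1) U^T.
Compute U^T U =
  [23],
and U^T v = (4).
Solve U^T U · c = U^T v for the coefficients: c = (4/23). The projection is proj_W(v) = U c.
Check: (v - proj_W(v)) · u_1 = 0  (should be 0).
Result: proj_W(v) = (-4/23, 12/23, -12/23, 8/23).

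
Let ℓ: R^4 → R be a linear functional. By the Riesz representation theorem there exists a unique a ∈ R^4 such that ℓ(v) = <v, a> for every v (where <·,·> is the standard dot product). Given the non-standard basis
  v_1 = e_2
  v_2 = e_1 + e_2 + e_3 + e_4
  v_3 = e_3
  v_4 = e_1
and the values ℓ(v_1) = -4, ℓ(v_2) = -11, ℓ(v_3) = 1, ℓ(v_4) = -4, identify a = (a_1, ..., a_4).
a = (-4, -4, 1, -4)

Write a = (a_1, ..., a_4) in the standard basis. For each basis vector v_i, ℓ(v_i) = <v_i, a> is a linear equation in the a_j's. Collect the n equations into a matrix system V a = ℓ, where row i of V is v_i (expressed in the standard basis). Since V is invertible (lower-triangular with 1s on the diagonal, up to permutation), solve by back-substitution:
  V =
[[0, 1, 0, 0],
 [1, 1, 1, 1],
 [0, 0, 1, 0],
 [1, 0, 0, 0]]
  V a = (-4, -11, 1, -4)
Solving gives a = (-4, -4, 1, -4).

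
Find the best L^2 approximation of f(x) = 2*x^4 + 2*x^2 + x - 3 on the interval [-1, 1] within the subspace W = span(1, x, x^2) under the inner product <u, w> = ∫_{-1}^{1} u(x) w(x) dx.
g(x) = 26*x^2/7 + x - 111/35

The best approximation g ∈ W is the orthogonal projection of f onto W. Writing g = a_0 + a_1 x + a_2 x^2, the coefficients solve the normal equations G · a = b where
  G_{ij} = <φ_i, φ_j> and b_i = <f, φ_i>, with φ_0 = 1, φ_1 = x, φ_2 = x^2.
G =
  [2, 0, 2/3]
  [0, 2/3, 0]
  [2/3, 0, 2/5],
b = (-58/15, 2/3, -22/35).
Solving gives a_0 = -111/35, a_1 = 1, a_2 = 26/7, so
  g(x) = 26*x^2/7 + x - 111/35.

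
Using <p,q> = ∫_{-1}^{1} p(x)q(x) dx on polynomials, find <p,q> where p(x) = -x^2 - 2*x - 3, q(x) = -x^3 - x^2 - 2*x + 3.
<p,q> = -212/15

Expand the product: p(x)·q(x) = x^5 + 3*x^4 + 7*x^3 + 4*x^2 - 9.
∫_{-1}^{1} of each monomial x^k gives [2/(k+1) if k even, 0 if k odd]. Integrating term-by-term (or equivalently evaluating the antiderivative F(x) = x^6/6 + 3*x^5/5 + 7*x^4/4 + 4*x^3/3 - 9*x at the endpoints):
  F(1) − F(−1) = -103/20 − (539/60) = -212/15.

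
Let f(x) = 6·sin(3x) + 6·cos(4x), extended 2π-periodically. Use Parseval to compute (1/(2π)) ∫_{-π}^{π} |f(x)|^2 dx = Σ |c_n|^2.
Σ |c_n|^2 = 36

Expand |f|^2 and use orthogonality of {sin(nx), cos(mx)} on [-π, π]:
  ∫_{-π}^{π} sin(nx)^2 dx = π, ∫ cos(mx)^2 dx = π, and cross terms integrate to 0.
So ∫_{-π}^{π} f(x)^2 dx = 6^2 · π + 6^2 · π = (36 + 36)π.
Divide by 2π: (36 + 36)/2 = 36.
By Parseval, this equals Σ |c_n|^2.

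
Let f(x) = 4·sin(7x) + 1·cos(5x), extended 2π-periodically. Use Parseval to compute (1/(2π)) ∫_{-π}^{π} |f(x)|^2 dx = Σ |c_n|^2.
Σ |c_n|^2 = 17/2

Expand |f|^2 and use orthogonality of {sin(nx), cos(mx)} on [-π, π]:
  ∫_{-π}^{π} sin(nx)^2 dx = π, ∫ cos(mx)^2 dx = π, and cross terms integrate to 0.
So ∫_{-π}^{π} f(x)^2 dx = 4^2 · π + 1^2 · π = (16 + 1)π.
Divide by 2π: (16 + 1)/2 = 17/2.
By Parseval, this equals Σ |c_n|^2.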